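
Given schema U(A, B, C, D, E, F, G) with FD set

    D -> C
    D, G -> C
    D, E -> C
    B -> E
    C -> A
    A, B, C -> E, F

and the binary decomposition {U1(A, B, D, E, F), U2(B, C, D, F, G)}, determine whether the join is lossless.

Common attributes: U1 ∩ U2 = {B, D, F}.
Closure of {B, D, F}: D → C applies, adding C; B → E applies, adding E; C → A applies, adding A. So (B, D, F)⁺ = {A, B, C, D, E, F}.
This closure contains every attribute of U1, so U1 ∩ U2 → U1. The join is lossless.

Yes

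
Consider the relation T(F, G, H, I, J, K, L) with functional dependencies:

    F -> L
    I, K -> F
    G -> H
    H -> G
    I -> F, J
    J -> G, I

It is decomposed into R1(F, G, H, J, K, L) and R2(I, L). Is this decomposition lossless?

Common attributes: R1 ∩ R2 = {L}.
No dependency enlarges {L}, so (L)⁺ = {L}.
The closure contains neither all of R1 = {F, G, H, J, K, L} nor all of R2 = {I, L}, so the common attributes are not a superkey of either fragment. The join is lossy.

No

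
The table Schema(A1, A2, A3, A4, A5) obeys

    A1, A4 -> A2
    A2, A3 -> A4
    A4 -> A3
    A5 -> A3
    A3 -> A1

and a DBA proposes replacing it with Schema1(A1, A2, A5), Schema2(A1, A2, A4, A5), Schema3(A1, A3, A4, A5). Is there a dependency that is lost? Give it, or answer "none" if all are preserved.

Check A2, A3 → A4: no single fragment contains all of {A2, A3, A4}, and the restricted closure of {A2, A3} across the fragments never reaches {A4}.
A1, A4 → A2 is preserved.
A4 → A3 is preserved.
A5 → A3 is preserved.
A3 → A1 is preserved.

A2, A3 -> A4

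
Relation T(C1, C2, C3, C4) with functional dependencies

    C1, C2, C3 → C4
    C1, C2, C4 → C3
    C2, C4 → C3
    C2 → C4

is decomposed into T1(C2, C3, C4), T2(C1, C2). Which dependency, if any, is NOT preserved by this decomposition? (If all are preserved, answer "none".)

C1, C2, C3 → C4: restricted closure across fragments reaches C4.
C1, C2, C4 → C3: restricted closure across fragments reaches C3.
C2, C4 → C3 lies within T1.
C2 → C4 lies within T1.
Every dependency is enforceable on the fragments, so the decomposition is dependency-preserving.

none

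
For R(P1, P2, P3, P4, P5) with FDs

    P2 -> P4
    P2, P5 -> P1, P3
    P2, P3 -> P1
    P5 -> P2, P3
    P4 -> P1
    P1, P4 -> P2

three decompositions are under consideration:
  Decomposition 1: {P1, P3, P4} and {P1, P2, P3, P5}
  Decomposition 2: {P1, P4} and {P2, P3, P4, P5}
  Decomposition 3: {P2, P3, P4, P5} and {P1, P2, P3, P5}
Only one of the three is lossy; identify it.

Decomposition 1: common = {P1, P3}, closure = {P1, P3} → lossy.
Decomposition 2: common = {P4}, closure = {P1, P2, P4} → lossless.
Decomposition 3: common = {P2, P3, P5}, closure = {P1, P2, P3, P4, P5} → lossless.

Decomposition 1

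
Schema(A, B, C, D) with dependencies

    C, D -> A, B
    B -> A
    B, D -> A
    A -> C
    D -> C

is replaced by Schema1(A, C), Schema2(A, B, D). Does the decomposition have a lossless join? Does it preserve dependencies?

Lossless test: (A)⁺ = {A, C}, which contains all of one fragment — lossless.
Dependency preservation: C, D → A, B; D → C are not contained in any single fragment, but the restricted closure of each left-hand side across the fragments still reaches the right-hand side; the remaining FDs each lie inside some fragment. All dependencies are preserved.

lossless and dependency-preserving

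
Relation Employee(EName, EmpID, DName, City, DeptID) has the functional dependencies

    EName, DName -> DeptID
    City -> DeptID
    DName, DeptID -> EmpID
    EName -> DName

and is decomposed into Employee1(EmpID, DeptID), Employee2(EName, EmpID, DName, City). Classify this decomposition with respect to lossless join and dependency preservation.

Lossless test: (EmpID)⁺ = {EmpID}, which is a superkey of neither fragment — lossy.
Dependency preservation: the restricted closure of {EName, DName} across the fragments never reaches {DeptID}, so EName, DName → DeptID cannot be enforced without a join — not preserved.

lossy and not dependency-preserving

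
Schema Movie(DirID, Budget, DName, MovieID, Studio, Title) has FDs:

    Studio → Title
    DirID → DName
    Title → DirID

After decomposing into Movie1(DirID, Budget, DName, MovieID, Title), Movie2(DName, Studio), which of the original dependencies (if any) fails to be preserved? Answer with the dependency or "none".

Studio → Title

Check Studio → Title: no single fragment contains all of {Studio, Title}, and the restricted closure of {Studio} across the fragments never reaches {Title}.
DirID → DName is preserved.
Title → DirID is preserved.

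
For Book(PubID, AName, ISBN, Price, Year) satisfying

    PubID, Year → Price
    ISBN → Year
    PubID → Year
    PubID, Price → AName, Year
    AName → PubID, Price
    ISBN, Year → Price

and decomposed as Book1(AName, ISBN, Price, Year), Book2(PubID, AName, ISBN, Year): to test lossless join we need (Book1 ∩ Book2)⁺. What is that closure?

PubID, AName, ISBN, Price, Year

Book1 ∩ Book2 = {AName, ISBN, Year}.
AName → PubID, Price applies, adding PubID, Price
Closure: {PubID, AName, ISBN, Price, Year}.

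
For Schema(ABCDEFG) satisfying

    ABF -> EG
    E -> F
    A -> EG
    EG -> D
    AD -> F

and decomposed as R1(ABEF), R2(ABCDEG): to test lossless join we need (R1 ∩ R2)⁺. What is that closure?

ABDEFG

R1 ∩ R2 = {ABE}.
E → F applies, adding F
A → EG applies, adding G
EG → D applies, adding D
Closure: {ABDEFG}.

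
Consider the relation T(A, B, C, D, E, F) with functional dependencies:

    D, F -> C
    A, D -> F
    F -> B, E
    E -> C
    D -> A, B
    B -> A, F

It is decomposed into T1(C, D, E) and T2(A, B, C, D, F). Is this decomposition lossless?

Yes

Common attributes: T1 ∩ T2 = {C, D}.
Closure of {C, D}: D → A, B applies, adding A, B; B → A, F applies, adding F; F → B, E applies, adding E. So (C, D)⁺ = {A, B, C, D, E, F}.
This closure contains every attribute of T1, so T1 ∩ T2 → T1. The join is lossless.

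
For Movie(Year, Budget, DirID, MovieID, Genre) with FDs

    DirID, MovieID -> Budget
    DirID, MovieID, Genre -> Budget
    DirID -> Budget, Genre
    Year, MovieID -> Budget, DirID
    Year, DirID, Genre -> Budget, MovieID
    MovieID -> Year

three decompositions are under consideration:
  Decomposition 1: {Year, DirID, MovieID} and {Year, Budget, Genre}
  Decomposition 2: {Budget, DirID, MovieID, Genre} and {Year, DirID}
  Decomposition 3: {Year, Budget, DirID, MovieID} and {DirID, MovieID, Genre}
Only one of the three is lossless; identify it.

Decomposition 1: common = {Year}, closure = {Year} → lossy.
Decomposition 2: common = {DirID}, closure = {Budget, DirID, Genre} → lossy.
Decomposition 3: common = {DirID, MovieID}, closure = {Year, Budget, DirID, MovieID, Genre} → lossless.

Decomposition 3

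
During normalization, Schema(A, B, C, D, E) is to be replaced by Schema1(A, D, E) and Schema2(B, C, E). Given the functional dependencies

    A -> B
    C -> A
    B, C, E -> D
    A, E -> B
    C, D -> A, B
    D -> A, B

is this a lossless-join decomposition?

Common attributes: Schema1 ∩ Schema2 = {E}.
No dependency enlarges {E}, so (E)⁺ = {E}.
The closure contains neither all of Schema1 = {A, D, E} nor all of Schema2 = {B, C, E}, so the common attributes are not a superkey of either fragment. The join is lossy.

No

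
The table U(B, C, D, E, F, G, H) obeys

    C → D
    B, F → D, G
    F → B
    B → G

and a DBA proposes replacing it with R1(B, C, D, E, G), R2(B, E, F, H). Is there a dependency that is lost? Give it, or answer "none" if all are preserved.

B, F → D, G

Check B, F → D, G: no single fragment contains all of {B, D, F, G}, and the restricted closure of {B, F} across the fragments never reaches {D, G}.
C → D is preserved.
F → B is preserved.
B → G is preserved.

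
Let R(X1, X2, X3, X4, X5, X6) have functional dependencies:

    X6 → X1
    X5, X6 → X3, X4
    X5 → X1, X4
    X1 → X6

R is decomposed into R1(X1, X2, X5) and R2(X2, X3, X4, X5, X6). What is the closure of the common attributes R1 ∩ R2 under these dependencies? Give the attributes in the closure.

R1 ∩ R2 = {X2, X5}.
X5 → X1, X4 applies, adding X1, X4
X1 → X6 applies, adding X6
X5, X6 → X3, X4 applies, adding X3
Closure: {X1, X2, X3, X4, X5, X6}.

X1, X2, X3, X4, X5, X6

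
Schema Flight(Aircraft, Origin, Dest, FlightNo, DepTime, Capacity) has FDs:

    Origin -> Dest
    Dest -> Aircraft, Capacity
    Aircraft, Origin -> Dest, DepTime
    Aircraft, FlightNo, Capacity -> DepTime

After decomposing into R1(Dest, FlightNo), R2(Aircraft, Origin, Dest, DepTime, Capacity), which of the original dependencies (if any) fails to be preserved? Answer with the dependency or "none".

Aircraft, FlightNo, Capacity -> DepTime

Check Aircraft, FlightNo, Capacity → DepTime: no single fragment contains all of {Aircraft, FlightNo, DepTime, Capacity}, and the restricted closure of {Aircraft, FlightNo, Capacity} across the fragments never reaches {DepTime}.
Origin → Dest is preserved.
Dest → Aircraft, Capacity is preserved.
Aircraft, Origin → Dest, DepTime is preserved.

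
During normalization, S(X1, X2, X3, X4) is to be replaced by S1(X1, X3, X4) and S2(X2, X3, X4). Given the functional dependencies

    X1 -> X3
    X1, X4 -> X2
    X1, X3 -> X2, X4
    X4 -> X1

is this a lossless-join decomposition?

Common attributes: S1 ∩ S2 = {X3, X4}.
Closure of {X3, X4}: X4 → X1 applies, adding X1; X1, X4 → X2 applies, adding X2. So (X3, X4)⁺ = {X1, X2, X3, X4}.
This closure contains every attribute of S1, so S1 ∩ S2 → S1. The join is lossless.

Yes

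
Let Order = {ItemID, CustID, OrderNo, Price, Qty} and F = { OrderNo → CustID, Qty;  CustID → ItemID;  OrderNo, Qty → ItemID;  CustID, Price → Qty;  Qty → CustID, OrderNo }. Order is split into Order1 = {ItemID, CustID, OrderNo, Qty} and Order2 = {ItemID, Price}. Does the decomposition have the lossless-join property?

No

Common attributes: Order1 ∩ Order2 = {ItemID}.
No dependency enlarges {ItemID}, so (ItemID)⁺ = {ItemID}.
The closure contains neither all of Order1 = {ItemID, CustID, OrderNo, Qty} nor all of Order2 = {ItemID, Price}, so the common attributes are not a superkey of either fragment. The join is lossy.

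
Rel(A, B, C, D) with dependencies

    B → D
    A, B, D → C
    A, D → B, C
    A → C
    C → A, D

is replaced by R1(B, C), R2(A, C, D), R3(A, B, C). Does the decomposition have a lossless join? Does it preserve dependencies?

Lossless test (chase): Rows 1 and 3 agree on B; apply B→D and equate their D entries. Rows 1 and 2 agree on C; apply C→A, D and equate their A, D entries. Rows 1 and 2 agree on A, D; apply A, D→B, C and equate their B, C entries. Row 1 is now all distinguished symbols — the join is lossless.
Dependency preservation: the restricted closure of {B} across the fragments never reaches {D}, so B → D cannot be enforced without a join — not preserved.

lossless but not dependency-preserving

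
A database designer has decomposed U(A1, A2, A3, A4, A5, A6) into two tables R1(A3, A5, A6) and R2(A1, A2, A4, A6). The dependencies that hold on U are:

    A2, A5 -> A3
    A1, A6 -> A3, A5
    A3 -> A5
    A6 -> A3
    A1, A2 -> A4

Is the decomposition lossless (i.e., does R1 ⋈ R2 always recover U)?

Common attributes: R1 ∩ R2 = {A6}.
Closure of {A6}: A6 → A3 applies, adding A3; A3 → A5 applies, adding A5. So (A6)⁺ = {A3, A5, A6}.
This closure contains every attribute of R1, so R1 ∩ R2 → R1. The join is lossless.

Yes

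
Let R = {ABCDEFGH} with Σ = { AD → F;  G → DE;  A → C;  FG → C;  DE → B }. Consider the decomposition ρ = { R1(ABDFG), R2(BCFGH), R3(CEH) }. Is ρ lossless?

Chase test. Columns are ABCDEFGH; row i has aⱼ where attribute j ∈ Ri, else bᵢⱼ.
Initial tableau (one row per fragment):
  row 1: a1 a2 b13 a4 b15 a6 a7 b18
  row 2: b21 a2 a3 b24 b25 a6 a7 a8
  row 3: b31 b32 a3 b34 a5 b36 b37 a8
Rows 1 and 2 agree on G; apply G→DE and equate their DE entries.
Rows 1 and 2 agree on FG; apply FG→C and equate their C entries.
No row becomes fully distinguished — the join is lossy.

No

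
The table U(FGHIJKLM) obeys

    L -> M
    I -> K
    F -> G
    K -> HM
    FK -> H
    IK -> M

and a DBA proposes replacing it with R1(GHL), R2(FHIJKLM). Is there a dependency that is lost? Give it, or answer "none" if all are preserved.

Check F → G: no single fragment contains all of {FG}, and the restricted closure of {F} across the fragments never reaches {G}.
L → M is preserved.
I → K is preserved.
K → HM is preserved.
FK → H is preserved.
IK → M is preserved.

F -> G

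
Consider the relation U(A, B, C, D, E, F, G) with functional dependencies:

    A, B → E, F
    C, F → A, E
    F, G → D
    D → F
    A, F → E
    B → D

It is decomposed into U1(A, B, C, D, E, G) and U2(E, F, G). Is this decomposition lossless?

No

Common attributes: U1 ∩ U2 = {E, G}.
No dependency enlarges {E, G}, so (E, G)⁺ = {E, G}.
The closure contains neither all of U1 = {A, B, C, D, E, G} nor all of U2 = {E, F, G}, so the common attributes are not a superkey of either fragment. The join is lossy.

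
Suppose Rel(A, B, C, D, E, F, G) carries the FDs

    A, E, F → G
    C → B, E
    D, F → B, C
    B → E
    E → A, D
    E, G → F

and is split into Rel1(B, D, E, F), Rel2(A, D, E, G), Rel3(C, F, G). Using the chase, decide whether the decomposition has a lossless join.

No

Chase test. Columns are A, B, C, D, E, F, G; row i has aⱼ where attribute j ∈ Reli, else bᵢⱼ.
Initial tableau (one row per fragment):
  row 1: b11 a2 b13 a4 a5 a6 b17
  row 2: a1 b22 b23 a4 a5 b26 a7
  row 3: b31 b32 a3 b34 b35 a6 a7
Rows 1 and 2 agree on E; apply E→A, D and equate their A, D entries.
No row becomes fully distinguished — the join is lossy.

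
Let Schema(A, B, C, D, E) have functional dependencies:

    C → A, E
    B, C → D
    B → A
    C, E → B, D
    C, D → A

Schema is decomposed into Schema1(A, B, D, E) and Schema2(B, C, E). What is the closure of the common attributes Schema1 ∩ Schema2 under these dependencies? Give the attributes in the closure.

Schema1 ∩ Schema2 = {B, E}.
B → A applies, adding A
Closure: {A, B, E}.

A, B, E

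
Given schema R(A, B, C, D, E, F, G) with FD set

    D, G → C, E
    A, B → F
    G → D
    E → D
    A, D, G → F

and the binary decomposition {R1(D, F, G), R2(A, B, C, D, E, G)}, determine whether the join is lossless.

No

Common attributes: R1 ∩ R2 = {D, G}.
Closure of {D, G}: D, G → C, E applies, adding C, E. So (D, G)⁺ = {C, D, E, G}.
The closure contains neither all of R1 = {D, F, G} nor all of R2 = {A, B, C, D, E, G}, so the common attributes are not a superkey of either fragment. The join is lossy.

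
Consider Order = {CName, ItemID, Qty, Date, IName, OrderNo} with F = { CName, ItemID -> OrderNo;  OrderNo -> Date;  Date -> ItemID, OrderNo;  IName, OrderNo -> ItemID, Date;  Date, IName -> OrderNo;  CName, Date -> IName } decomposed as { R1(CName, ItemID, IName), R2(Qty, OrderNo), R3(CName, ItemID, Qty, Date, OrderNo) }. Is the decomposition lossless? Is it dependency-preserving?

Lossless test (chase): Rows 1 and 3 agree on CName, ItemID; apply CName, ItemID→OrderNo and equate their OrderNo entries. Rows 1 and 2 agree on OrderNo; apply OrderNo→Date and equate their Date entries. Rows 1 and 3 agree on OrderNo; apply OrderNo→Date and equate their Date entries. Rows 1 and 2 agree on Date; apply Date→ItemID, OrderNo and equate their ItemID, OrderNo entries. Rows 1 and 3 agree on CName, Date; apply CName, Date→IName and equate their IName entries. Row 3 is now all distinguished symbols — the join is lossless.
Dependency preservation: IName, OrderNo → ItemID, Date; Date, IName → OrderNo; CName, Date → IName are not contained in any single fragment, but the restricted closure of each left-hand side across the fragments still reaches the right-hand side; the remaining FDs each lie inside some fragment. All dependencies are preserved.

lossless and dependency-preserving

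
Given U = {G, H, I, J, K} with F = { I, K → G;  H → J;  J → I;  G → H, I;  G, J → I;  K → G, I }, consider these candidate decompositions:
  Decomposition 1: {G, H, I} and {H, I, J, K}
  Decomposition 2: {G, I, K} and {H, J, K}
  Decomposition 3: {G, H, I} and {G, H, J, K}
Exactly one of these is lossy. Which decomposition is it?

Decomposition 1

Decomposition 1: common = {H, I}, closure = {H, I, J} → lossy.
Decomposition 2: common = {K}, closure = {G, H, I, J, K} → lossless.
Decomposition 3: common = {G, H}, closure = {G, H, I, J} → lossless.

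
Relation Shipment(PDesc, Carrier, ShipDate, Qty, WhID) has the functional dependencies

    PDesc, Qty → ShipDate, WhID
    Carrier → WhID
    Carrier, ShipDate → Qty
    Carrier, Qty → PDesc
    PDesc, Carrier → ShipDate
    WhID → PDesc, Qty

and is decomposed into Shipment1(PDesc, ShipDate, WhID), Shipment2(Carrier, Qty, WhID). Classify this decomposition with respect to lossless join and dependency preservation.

lossless but not dependency-preserving

Lossless test: (WhID)⁺ = {PDesc, ShipDate, Qty, WhID}, which contains all of one fragment — lossless.
Dependency preservation: the restricted closure of {PDesc, Qty} across the fragments never reaches {ShipDate, WhID}, so PDesc, Qty → ShipDate, WhID cannot be enforced without a join — not preserved.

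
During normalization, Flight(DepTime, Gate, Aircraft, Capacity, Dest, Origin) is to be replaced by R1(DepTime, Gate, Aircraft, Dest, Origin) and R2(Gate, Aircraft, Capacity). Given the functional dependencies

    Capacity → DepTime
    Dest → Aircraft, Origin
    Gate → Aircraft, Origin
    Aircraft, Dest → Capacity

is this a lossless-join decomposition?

Common attributes: R1 ∩ R2 = {Gate, Aircraft}.
Closure of {Gate, Aircraft}: Gate → Aircraft, Origin applies, adding Origin. So (Gate, Aircraft)⁺ = {Gate, Aircraft, Origin}.
The closure contains neither all of R1 = {DepTime, Gate, Aircraft, Dest, Origin} nor all of R2 = {Gate, Aircraft, Capacity}, so the common attributes are not a superkey of either fragment. The join is lossy.

No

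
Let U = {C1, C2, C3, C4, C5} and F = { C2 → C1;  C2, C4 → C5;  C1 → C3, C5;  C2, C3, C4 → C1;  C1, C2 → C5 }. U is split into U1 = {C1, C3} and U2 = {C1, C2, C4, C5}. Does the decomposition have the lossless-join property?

Yes

Common attributes: U1 ∩ U2 = {C1}.
Closure of {C1}: C1 → C3, C5 applies, adding C3, C5. So (C1)⁺ = {C1, C3, C5}.
This closure contains every attribute of U1, so U1 ∩ U2 → U1. The join is lossless.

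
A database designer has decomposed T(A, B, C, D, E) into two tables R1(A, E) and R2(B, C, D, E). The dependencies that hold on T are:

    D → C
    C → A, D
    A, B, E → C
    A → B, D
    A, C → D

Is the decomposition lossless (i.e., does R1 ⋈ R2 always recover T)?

No

Common attributes: R1 ∩ R2 = {E}.
No dependency enlarges {E}, so (E)⁺ = {E}.
The closure contains neither all of R1 = {A, E} nor all of R2 = {B, C, D, E}, so the common attributes are not a superkey of either fragment. The join is lossy.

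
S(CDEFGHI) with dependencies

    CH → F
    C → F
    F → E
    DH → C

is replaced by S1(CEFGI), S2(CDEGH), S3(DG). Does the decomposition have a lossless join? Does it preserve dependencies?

lossy but dependency-preserving

Lossless test (chase): Rows 1 and 2 agree on C; apply C→F and equate their F entries. No row becomes fully distinguished — the join is lossy.
Dependency preservation: CH → F is not contained in any single fragment, but the restricted closure of its left-hand side across the fragments still reaches the right-hand side; the remaining FDs each lie inside some fragment. All dependencies are preserved.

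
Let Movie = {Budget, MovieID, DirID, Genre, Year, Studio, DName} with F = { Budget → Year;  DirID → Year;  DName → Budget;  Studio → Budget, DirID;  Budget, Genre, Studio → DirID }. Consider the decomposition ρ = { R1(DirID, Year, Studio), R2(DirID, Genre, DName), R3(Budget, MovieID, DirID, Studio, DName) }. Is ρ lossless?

No

Chase test. Columns are Budget, MovieID, DirID, Genre, Year, Studio, DName; row i has aⱼ where attribute j ∈ Ri, else bᵢⱼ.
Initial tableau (one row per fragment):
  row 1: b11 b12 a3 b14 a5 a6 b17
  row 2: b21 b22 a3 a4 b25 b26 a7
  row 3: a1 a2 a3 b34 b35 a6 a7
Rows 1 and 2 agree on DirID; apply DirID→Year and equate their Year entries.
Rows 1 and 3 agree on DirID; apply DirID→Year and equate their Year entries.
Rows 2 and 3 agree on DName; apply DName→Budget and equate their Budget entries.
Rows 1 and 3 agree on Studio; apply Studio→Budget, DirID and equate their Budget, DirID entries.
No row becomes fully distinguished — the join is lossy.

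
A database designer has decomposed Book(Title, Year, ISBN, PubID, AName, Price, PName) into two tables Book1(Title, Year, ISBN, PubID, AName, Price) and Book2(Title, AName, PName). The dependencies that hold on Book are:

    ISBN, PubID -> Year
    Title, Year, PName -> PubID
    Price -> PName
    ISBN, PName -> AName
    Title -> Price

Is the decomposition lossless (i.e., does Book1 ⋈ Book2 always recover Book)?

Yes

Common attributes: Book1 ∩ Book2 = {Title, AName}.
Closure of {Title, AName}: Title → Price applies, adding Price; Price → PName applies, adding PName. So (Title, AName)⁺ = {Title, AName, Price, PName}.
This closure contains every attribute of Book2, so Book1 ∩ Book2 → Book2. The join is lossless.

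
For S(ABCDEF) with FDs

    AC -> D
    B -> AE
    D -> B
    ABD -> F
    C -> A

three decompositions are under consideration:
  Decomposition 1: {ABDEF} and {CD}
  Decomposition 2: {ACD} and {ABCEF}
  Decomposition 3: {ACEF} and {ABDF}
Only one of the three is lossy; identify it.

Decomposition 1: common = {D}, closure = {ABDEF} → lossless.
Decomposition 2: common = {AC}, closure = {ABCDEF} → lossless.
Decomposition 3: common = {AF}, closure = {AF} → lossy.

Decomposition 3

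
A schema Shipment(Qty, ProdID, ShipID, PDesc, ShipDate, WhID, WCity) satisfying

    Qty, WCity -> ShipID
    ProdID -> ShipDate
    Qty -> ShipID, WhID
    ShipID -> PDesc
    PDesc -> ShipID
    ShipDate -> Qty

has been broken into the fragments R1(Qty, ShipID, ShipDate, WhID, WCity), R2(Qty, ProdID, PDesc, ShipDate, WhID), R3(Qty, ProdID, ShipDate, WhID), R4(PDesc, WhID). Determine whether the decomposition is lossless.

Chase test. Columns are Qty, ProdID, ShipID, PDesc, ShipDate, WhID, WCity; row i has aⱼ where attribute j ∈ Ri, else bᵢⱼ.
Initial tableau (one row per fragment):
  row 1: a1 b12 a3 b14 a5 a6 a7
  row 2: a1 a2 b23 a4 a5 a6 b27
  row 3: a1 a2 b33 b34 a5 a6 b37
  row 4: b41 b42 b43 a4 b45 a6 b47
Rows 1 and 2 agree on Qty; apply Qty→ShipID, WhID and equate their ShipID, WhID entries.
Rows 1 and 3 agree on Qty; apply Qty→ShipID, WhID and equate their ShipID, WhID entries.
Rows 1 and 2 agree on ShipID; apply ShipID→PDesc and equate their PDesc entries.
Rows 1 and 3 agree on ShipID; apply ShipID→PDesc and equate their PDesc entries.
Rows 1 and 4 agree on PDesc; apply PDesc→ShipID and equate their ShipID entries.
No row becomes fully distinguished — the join is lossy.

No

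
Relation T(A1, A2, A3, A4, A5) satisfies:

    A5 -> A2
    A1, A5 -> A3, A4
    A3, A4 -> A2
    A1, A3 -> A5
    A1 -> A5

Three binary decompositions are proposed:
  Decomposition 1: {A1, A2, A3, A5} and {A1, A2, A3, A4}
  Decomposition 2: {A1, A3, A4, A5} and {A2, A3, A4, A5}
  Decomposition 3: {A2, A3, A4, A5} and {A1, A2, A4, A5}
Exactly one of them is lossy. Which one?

Decomposition 1: common = {A1, A2, A3}, closure = {A1, A2, A3, A4, A5} → lossless.
Decomposition 2: common = {A3, A4, A5}, closure = {A2, A3, A4, A5} → lossless.
Decomposition 3: common = {A2, A4, A5}, closure = {A2, A4, A5} → lossy.

Decomposition 3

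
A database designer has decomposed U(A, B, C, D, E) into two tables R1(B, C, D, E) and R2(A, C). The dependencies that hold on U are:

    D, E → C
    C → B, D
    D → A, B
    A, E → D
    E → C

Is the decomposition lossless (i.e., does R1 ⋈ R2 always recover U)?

Common attributes: R1 ∩ R2 = {C}.
Closure of {C}: C → B, D applies, adding B, D; D → A, B applies, adding A. So (C)⁺ = {A, B, C, D}.
This closure contains every attribute of R2, so R1 ∩ R2 → R2. The join is lossless.

Yes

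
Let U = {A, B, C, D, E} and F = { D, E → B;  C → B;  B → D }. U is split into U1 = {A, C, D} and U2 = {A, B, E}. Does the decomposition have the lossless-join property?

Common attributes: U1 ∩ U2 = {A}.
No dependency enlarges {A}, so (A)⁺ = {A}.
The closure contains neither all of U1 = {A, C, D} nor all of U2 = {A, B, E}, so the common attributes are not a superkey of either fragment. The join is lossy.

No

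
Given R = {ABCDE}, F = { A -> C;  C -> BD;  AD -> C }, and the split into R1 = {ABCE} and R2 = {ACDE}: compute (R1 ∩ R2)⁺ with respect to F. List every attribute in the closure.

R1 ∩ R2 = {ACE}.
C → BD applies, adding BD
Closure: {ABCDE}.

ABCDE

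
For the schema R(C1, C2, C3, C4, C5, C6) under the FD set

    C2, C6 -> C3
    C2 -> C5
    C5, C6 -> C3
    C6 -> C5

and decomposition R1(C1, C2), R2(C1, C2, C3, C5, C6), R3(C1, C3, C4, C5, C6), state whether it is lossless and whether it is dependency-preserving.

lossy but dependency-preserving

Lossless test (chase): Rows 1 and 2 agree on C2; apply C2→C5 and equate their C5 entries. No row becomes fully distinguished — the join is lossy.
Dependency preservation: every FD's attributes lie within a single fragment, so each can be enforced locally — preserved.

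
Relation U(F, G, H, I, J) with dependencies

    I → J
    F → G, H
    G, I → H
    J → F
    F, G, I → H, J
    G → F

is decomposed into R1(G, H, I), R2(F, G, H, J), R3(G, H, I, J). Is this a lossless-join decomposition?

Chase test. Columns are F, G, H, I, J; row i has aⱼ where attribute j ∈ Ri, else bᵢⱼ.
Initial tableau (one row per fragment):
  row 1: b11 a2 a3 a4 b15
  row 2: a1 a2 a3 b24 a5
  row 3: b31 a2 a3 a4 a5
Rows 1 and 3 agree on I; apply I→J and equate their J entries.
Rows 1 and 2 agree on J; apply J→F and equate their F entries.
Rows 1 and 3 agree on J; apply J→F and equate their F entries.
Row 1 is now all distinguished symbols — the join is lossless.

Yes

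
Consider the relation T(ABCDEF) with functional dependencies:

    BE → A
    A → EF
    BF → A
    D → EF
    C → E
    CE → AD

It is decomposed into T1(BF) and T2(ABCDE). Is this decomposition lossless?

Common attributes: T1 ∩ T2 = {B}.
No dependency enlarges {B}, so (B)⁺ = {B}.
The closure contains neither all of T1 = {BF} nor all of T2 = {ABCDE}, so the common attributes are not a superkey of either fragment. The join is lossy.

No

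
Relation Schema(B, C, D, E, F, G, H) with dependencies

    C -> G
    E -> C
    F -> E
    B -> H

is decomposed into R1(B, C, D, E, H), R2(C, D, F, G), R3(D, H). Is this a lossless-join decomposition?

No

Chase test. Columns are B, C, D, E, F, G, H; row i has aⱼ where attribute j ∈ Ri, else bᵢⱼ.
Initial tableau (one row per fragment):
  row 1: a1 a2 a3 a4 b15 b16 a7
  row 2: b21 a2 a3 b24 a5 a6 b27
  row 3: b31 b32 a3 b34 b35 b36 a7
Rows 1 and 2 agree on C; apply C→G and equate their G entries.
No row becomes fully distinguished — the join is lossy.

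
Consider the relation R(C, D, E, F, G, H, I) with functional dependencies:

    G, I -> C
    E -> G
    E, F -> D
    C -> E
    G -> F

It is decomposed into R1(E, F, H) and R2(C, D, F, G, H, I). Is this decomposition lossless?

No

Common attributes: R1 ∩ R2 = {F, H}.
No dependency enlarges {F, H}, so (F, H)⁺ = {F, H}.
The closure contains neither all of R1 = {E, F, H} nor all of R2 = {C, D, F, G, H, I}, so the common attributes are not a superkey of either fragment. The join is lossy.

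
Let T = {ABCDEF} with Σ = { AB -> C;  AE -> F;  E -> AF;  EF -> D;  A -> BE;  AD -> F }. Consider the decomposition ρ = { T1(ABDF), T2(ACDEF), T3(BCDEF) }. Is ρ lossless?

Yes

Chase test. Columns are ABCDEF; row i has aⱼ where attribute j ∈ Ti, else bᵢⱼ.
Initial tableau (one row per fragment):
  row 1: a1 a2 b13 a4 b15 a6
  row 2: a1 b22 a3 a4 a5 a6
  row 3: b31 a2 a3 a4 a5 a6
Rows 2 and 3 agree on E; apply E→AF and equate their AF entries.
Rows 1 and 2 agree on A; apply A→BE and equate their BE entries.
Rows 1 and 2 agree on AB; apply AB→C and equate their C entries.
Row 1 is now all distinguished symbols — the join is lossless.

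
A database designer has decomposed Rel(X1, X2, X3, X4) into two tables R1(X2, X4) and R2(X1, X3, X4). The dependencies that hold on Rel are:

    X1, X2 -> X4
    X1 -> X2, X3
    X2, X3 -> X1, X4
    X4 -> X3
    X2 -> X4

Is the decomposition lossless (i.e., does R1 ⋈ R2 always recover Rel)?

Common attributes: R1 ∩ R2 = {X4}.
Closure of {X4}: X4 → X3 applies, adding X3. So (X4)⁺ = {X3, X4}.
The closure contains neither all of R1 = {X2, X4} nor all of R2 = {X1, X3, X4}, so the common attributes are not a superkey of either fragment. The join is lossy.

No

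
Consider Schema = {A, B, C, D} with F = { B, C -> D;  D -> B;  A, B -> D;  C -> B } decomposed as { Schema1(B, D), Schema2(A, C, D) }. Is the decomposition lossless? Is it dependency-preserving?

Lossless test: (D)⁺ = {B, D}, which contains all of one fragment — lossless.
Dependency preservation: the restricted closure of {A, B} across the fragments never reaches {D}, so A, B → D cannot be enforced without a join — not preserved.

lossless but not dependency-preserving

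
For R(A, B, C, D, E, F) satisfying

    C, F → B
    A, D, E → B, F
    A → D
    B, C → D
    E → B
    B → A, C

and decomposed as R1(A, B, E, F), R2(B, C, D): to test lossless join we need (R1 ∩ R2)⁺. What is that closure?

R1 ∩ R2 = {B}.
B → A, C applies, adding A, C
A → D applies, adding D
Closure: {A, B, C, D}.

A, B, C, D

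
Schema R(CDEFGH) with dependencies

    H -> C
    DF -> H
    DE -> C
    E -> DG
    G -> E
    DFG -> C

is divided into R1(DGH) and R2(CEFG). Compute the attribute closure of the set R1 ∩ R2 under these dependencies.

R1 ∩ R2 = {G}.
G → E applies, adding E
E → DG applies, adding D
DE → C applies, adding C
Closure: {CDEG}.

CDEG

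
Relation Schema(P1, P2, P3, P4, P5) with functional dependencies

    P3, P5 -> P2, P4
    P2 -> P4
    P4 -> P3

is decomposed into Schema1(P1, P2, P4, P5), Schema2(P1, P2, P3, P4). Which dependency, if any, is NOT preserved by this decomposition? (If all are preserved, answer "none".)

Check P3, P5 → P2, P4: no single fragment contains all of {P2, P3, P4, P5}, and the restricted closure of {P3, P5} across the fragments never reaches {P2, P4}.
P2 → P4 is preserved.
P4 → P3 is preserved.

P3, P5 -> P2, P4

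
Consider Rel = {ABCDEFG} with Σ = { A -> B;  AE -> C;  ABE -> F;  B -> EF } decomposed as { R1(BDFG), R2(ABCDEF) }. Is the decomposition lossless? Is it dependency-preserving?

Lossless test: (BDF)⁺ = {BDEF}, which is a superkey of neither fragment — lossy.
Dependency preservation: every FD's attributes lie within a single fragment, so each can be enforced locally — preserved.

lossy but dependency-preserving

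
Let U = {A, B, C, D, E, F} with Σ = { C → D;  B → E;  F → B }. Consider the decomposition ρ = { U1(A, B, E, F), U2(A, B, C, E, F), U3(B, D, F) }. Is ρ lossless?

Chase test. Columns are A, B, C, D, E, F; row i has aⱼ where attribute j ∈ Ui, else bᵢⱼ.
Initial tableau (one row per fragment):
  row 1: a1 a2 b13 b14 a5 a6
  row 2: a1 a2 a3 b24 a5 a6
  row 3: b31 a2 b33 a4 b35 a6
Rows 1 and 3 agree on B; apply B→E and equate their E entries.
No row becomes fully distinguished — the join is lossy.

No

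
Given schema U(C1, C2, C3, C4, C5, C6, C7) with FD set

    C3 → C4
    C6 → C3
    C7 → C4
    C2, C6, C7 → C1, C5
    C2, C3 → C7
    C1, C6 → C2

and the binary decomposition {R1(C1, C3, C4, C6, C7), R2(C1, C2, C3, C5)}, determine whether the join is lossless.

Common attributes: R1 ∩ R2 = {C1, C3}.
Closure of {C1, C3}: C3 → C4 applies, adding C4. So (C1, C3)⁺ = {C1, C3, C4}.
The closure contains neither all of R1 = {C1, C3, C4, C6, C7} nor all of R2 = {C1, C2, C3, C5}, so the common attributes are not a superkey of either fragment. The join is lossy.

No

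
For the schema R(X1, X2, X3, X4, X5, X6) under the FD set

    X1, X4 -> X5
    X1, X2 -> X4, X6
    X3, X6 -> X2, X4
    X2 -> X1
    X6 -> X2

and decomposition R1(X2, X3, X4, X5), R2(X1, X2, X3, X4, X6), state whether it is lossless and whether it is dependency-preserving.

lossless but not dependency-preserving

Lossless test: (X2, X3, X4)⁺ = {X1, X2, X3, X4, X5, X6}, which contains all of one fragment — lossless.
Dependency preservation: the restricted closure of {X1, X4} across the fragments never reaches {X5}, so X1, X4 → X5 cannot be enforced without a join — not preserved.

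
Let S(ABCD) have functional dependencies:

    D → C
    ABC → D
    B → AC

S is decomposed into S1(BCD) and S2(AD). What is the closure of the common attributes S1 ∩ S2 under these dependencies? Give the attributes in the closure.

S1 ∩ S2 = {D}.
D → C applies, adding C
Closure: {CD}.

CD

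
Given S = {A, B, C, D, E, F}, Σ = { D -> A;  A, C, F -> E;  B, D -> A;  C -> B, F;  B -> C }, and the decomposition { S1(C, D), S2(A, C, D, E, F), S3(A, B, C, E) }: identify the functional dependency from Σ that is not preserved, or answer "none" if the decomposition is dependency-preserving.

D → A lies within S2.
A, C, F → E lies within S2.
B, D → A: restricted closure across fragments reaches A.
C → B, F: restricted closure across fragments reaches B, F.
B → C lies within S3.
Every dependency is enforceable on the fragments, so the decomposition is dependency-preserving.

none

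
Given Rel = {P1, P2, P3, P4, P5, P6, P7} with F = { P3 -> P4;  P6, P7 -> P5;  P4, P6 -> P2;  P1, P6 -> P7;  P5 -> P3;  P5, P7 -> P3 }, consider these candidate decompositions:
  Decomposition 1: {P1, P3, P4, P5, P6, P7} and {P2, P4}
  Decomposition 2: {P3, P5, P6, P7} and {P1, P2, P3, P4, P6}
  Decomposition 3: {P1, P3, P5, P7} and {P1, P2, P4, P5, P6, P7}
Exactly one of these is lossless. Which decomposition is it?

Decomposition 1: common = {P4}, closure = {P4} → lossy.
Decomposition 2: common = {P3, P6}, closure = {P2, P3, P4, P6} → lossy.
Decomposition 3: common = {P1, P5, P7}, closure = {P1, P3, P4, P5, P7} → lossless.

Decomposition 3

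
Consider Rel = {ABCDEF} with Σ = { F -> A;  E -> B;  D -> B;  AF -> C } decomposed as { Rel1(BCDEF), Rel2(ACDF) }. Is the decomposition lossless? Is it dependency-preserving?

lossless and dependency-preserving

Lossless test: (CDF)⁺ = {ABCDF}, which contains all of one fragment — lossless.
Dependency preservation: every FD's attributes lie within a single fragment, so each can be enforced locally — preserved.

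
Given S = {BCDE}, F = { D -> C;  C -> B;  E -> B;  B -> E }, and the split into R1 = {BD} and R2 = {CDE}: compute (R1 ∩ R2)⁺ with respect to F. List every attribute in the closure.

BCDE

R1 ∩ R2 = {D}.
D → C applies, adding C
C → B applies, adding B
B → E applies, adding E
Closure: {BCDE}.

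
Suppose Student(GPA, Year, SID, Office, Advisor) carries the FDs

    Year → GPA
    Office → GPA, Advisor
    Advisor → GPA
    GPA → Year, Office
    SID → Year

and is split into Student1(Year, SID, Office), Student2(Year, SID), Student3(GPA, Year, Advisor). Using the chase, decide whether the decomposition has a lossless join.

Chase test. Columns are GPA, Year, SID, Office, Advisor; row i has aⱼ where attribute j ∈ Studenti, else bᵢⱼ.
Initial tableau (one row per fragment):
  row 1: b11 a2 a3 a4 b15
  row 2: b21 a2 a3 b24 b25
  row 3: a1 a2 b33 b34 a5
Rows 1 and 2 agree on Year; apply Year→GPA and equate their GPA entries.
Rows 1 and 3 agree on Year; apply Year→GPA and equate their GPA entries.
Rows 1 and 2 agree on GPA; apply GPA→Year, Office and equate their Year, Office entries.
Rows 1 and 3 agree on GPA; apply GPA→Year, Office and equate their Year, Office entries.
Rows 1 and 2 agree on Office; apply Office→GPA, Advisor and equate their GPA, Advisor entries.
Rows 1 and 3 agree on Office; apply Office→GPA, Advisor and equate their GPA, Advisor entries.
Row 1 is now all distinguished symbols — the join is lossless.

Yes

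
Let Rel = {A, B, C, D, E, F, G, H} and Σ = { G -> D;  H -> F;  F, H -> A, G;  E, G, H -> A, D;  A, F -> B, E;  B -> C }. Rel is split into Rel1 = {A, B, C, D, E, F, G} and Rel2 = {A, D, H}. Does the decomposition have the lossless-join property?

No

Common attributes: Rel1 ∩ Rel2 = {A, D}.
No dependency enlarges {A, D}, so (A, D)⁺ = {A, D}.
The closure contains neither all of Rel1 = {A, B, C, D, E, F, G} nor all of Rel2 = {A, D, H}, so the common attributes are not a superkey of either fragment. The join is lossy.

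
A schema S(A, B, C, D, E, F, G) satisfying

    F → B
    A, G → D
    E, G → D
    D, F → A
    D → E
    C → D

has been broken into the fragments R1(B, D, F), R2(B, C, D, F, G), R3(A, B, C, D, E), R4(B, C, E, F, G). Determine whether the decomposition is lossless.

No

Chase test. Columns are A, B, C, D, E, F, G; row i has aⱼ where attribute j ∈ Ri, else bᵢⱼ.
Initial tableau (one row per fragment):
  row 1: b11 a2 b13 a4 b15 a6 b17
  row 2: b21 a2 a3 a4 b25 a6 a7
  row 3: a1 a2 a3 a4 a5 b36 b37
  row 4: b41 a2 a3 b44 a5 a6 a7
Rows 1 and 2 agree on D, F; apply D, F→A and equate their A entries.
Rows 1 and 2 agree on D; apply D→E and equate their E entries.
Rows 1 and 3 agree on D; apply D→E and equate their E entries.
Rows 2 and 4 agree on C; apply C→D and equate their D entries.
Rows 1 and 4 agree on D, F; apply D, F→A and equate their A entries.
No row becomes fully distinguished — the join is lossy.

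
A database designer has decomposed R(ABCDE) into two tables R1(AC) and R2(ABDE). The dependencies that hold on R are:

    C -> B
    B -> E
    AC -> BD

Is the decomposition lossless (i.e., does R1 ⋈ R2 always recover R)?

Common attributes: R1 ∩ R2 = {A}.
No dependency enlarges {A}, so (A)⁺ = {A}.
The closure contains neither all of R1 = {AC} nor all of R2 = {ABDE}, so the common attributes are not a superkey of either fragment. The join is lossy.

No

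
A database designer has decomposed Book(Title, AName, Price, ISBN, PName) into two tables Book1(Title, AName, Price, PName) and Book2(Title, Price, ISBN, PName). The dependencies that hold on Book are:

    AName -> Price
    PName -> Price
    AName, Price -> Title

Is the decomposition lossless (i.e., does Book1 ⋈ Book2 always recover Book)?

No

Common attributes: Book1 ∩ Book2 = {Title, Price, PName}.
No dependency enlarges {Title, Price, PName}, so (Title, Price, PName)⁺ = {Title, Price, PName}.
The closure contains neither all of Book1 = {Title, AName, Price, PName} nor all of Book2 = {Title, Price, ISBN, PName}, so the common attributes are not a superkey of either fragment. The join is lossy.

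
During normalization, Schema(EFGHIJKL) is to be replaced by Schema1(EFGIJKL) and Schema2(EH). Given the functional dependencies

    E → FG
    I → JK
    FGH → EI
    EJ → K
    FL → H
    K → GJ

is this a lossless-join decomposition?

No

Common attributes: Schema1 ∩ Schema2 = {E}.
Closure of {E}: E → FG applies, adding FG. So (E)⁺ = {EFG}.
The closure contains neither all of Schema1 = {EFGIJKL} nor all of Schema2 = {EH}, so the common attributes are not a superkey of either fragment. The join is lossy.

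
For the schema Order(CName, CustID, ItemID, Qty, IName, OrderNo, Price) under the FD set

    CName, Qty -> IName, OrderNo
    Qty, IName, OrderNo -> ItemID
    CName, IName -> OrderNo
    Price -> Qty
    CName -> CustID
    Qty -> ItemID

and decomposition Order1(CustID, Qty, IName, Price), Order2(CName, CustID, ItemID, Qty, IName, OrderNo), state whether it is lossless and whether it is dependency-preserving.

Lossless test: (CustID, Qty, IName)⁺ = {CustID, ItemID, Qty, IName}, which is a superkey of neither fragment — lossy.
Dependency preservation: every FD's attributes lie within a single fragment, so each can be enforced locally — preserved.

lossy but dependency-preserving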